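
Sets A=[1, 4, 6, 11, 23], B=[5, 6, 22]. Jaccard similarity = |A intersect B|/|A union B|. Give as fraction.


A intersect B = [6]
|A intersect B| = 1
A union B = [1, 4, 5, 6, 11, 22, 23]
|A union B| = 7
Jaccard = 1/7 = 1/7

1/7


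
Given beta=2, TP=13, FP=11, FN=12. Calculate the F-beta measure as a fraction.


P = TP/(TP+FP) = 13/24 = 13/24
R = TP/(TP+FN) = 13/25 = 13/25
beta^2 = 2^2 = 4
(1 + beta^2) = 5
Numerator = (1+beta^2)*P*R = 169/120
Denominator = beta^2*P + R = 13/6 + 13/25 = 403/150
F_beta = 65/124

65/124


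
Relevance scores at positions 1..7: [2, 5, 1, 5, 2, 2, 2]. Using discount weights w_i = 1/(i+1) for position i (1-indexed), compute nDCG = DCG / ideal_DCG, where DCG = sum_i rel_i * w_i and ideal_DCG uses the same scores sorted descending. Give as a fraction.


Position discount weights w_i = 1/(i+1) for i=1..7:
Weights = [1/2, 1/3, 1/4, 1/5, 1/6, 1/7, 1/8]
Actual relevance: [2, 5, 1, 5, 2, 2, 2]
DCG = 2/2 + 5/3 + 1/4 + 5/5 + 2/6 + 2/7 + 2/8 = 67/14
Ideal relevance (sorted desc): [5, 5, 2, 2, 2, 2, 1]
Ideal DCG = 5/2 + 5/3 + 2/4 + 2/5 + 2/6 + 2/7 + 1/8 = 1627/280
nDCG = DCG / ideal_DCG = 67/14 / 1627/280 = 1340/1627

1340/1627


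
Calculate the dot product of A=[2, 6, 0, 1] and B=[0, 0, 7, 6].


Dot product = sum of element-wise products
A[0]*B[0] = 2*0 = 0
A[1]*B[1] = 6*0 = 0
A[2]*B[2] = 0*7 = 0
A[3]*B[3] = 1*6 = 6
Sum = 0 + 0 + 0 + 6 = 6

6


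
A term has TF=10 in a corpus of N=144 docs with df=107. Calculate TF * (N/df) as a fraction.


TF * (N/df)
= 10 * (144/107)
= 10 * 144/107
= 1440/107

1440/107


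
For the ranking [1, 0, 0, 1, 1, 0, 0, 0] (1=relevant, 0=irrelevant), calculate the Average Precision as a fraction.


Computing P@k for each relevant position:
Position 1: relevant, P@1 = 1/1 = 1
Position 2: not relevant
Position 3: not relevant
Position 4: relevant, P@4 = 2/4 = 1/2
Position 5: relevant, P@5 = 3/5 = 3/5
Position 6: not relevant
Position 7: not relevant
Position 8: not relevant
Sum of P@k = 1 + 1/2 + 3/5 = 21/10
AP = 21/10 / 3 = 7/10

7/10


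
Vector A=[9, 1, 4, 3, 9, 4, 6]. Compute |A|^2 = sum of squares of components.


|A|^2 = sum of squared components
A[0]^2 = 9^2 = 81
A[1]^2 = 1^2 = 1
A[2]^2 = 4^2 = 16
A[3]^2 = 3^2 = 9
A[4]^2 = 9^2 = 81
A[5]^2 = 4^2 = 16
A[6]^2 = 6^2 = 36
Sum = 81 + 1 + 16 + 9 + 81 + 16 + 36 = 240

240


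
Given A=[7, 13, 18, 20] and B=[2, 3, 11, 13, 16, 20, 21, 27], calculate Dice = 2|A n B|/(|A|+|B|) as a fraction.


A intersect B = [13, 20]
|A intersect B| = 2
|A| = 4, |B| = 8
Dice = 2*2 / (4+8)
= 4 / 12 = 1/3

1/3


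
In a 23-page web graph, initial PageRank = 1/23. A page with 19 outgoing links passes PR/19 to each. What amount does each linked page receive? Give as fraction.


Initial PR = 1/23 = 1/23
Outlinks = 19
Contribution per link = PR / outlinks
= 1/23 / 19
= 1/437

1/437


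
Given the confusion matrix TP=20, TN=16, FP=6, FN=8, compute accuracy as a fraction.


Accuracy = (TP + TN) / (TP + TN + FP + FN)
TP + TN = 20 + 16 = 36
Total = 20 + 16 + 6 + 8 = 50
Accuracy = 36 / 50 = 18/25

18/25


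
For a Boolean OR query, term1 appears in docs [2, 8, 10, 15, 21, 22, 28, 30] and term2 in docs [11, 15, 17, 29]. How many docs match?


Boolean OR: find union of posting lists
term1 docs: [2, 8, 10, 15, 21, 22, 28, 30]
term2 docs: [11, 15, 17, 29]
Union: [2, 8, 10, 11, 15, 17, 21, 22, 28, 29, 30]
|union| = 11

11


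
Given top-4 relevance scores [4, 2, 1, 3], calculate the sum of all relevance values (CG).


Cumulative Gain = sum of relevance scores
Position 1: rel=4, running sum=4
Position 2: rel=2, running sum=6
Position 3: rel=1, running sum=7
Position 4: rel=3, running sum=10
CG = 10

10


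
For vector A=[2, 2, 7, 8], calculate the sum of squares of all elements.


|A|^2 = sum of squared components
A[0]^2 = 2^2 = 4
A[1]^2 = 2^2 = 4
A[2]^2 = 7^2 = 49
A[3]^2 = 8^2 = 64
Sum = 4 + 4 + 49 + 64 = 121

121


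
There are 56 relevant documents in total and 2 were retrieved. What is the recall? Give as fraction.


Recall = retrieved_relevant / total_relevant
= 2 / 56
= 2 / (2 + 54)
= 1/28

1/28


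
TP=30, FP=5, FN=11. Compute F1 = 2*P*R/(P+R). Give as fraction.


F1 = 2 * P * R / (P + R)
P = TP/(TP+FP) = 30/35 = 6/7
R = TP/(TP+FN) = 30/41 = 30/41
2 * P * R = 2 * 6/7 * 30/41 = 360/287
P + R = 6/7 + 30/41 = 456/287
F1 = 360/287 / 456/287 = 15/19

15/19


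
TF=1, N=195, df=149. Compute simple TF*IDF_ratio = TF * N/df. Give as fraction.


TF * (N/df)
= 1 * (195/149)
= 1 * 195/149
= 195/149

195/149


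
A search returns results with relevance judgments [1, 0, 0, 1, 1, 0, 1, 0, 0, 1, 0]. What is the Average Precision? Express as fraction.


Computing P@k for each relevant position:
Position 1: relevant, P@1 = 1/1 = 1
Position 2: not relevant
Position 3: not relevant
Position 4: relevant, P@4 = 2/4 = 1/2
Position 5: relevant, P@5 = 3/5 = 3/5
Position 6: not relevant
Position 7: relevant, P@7 = 4/7 = 4/7
Position 8: not relevant
Position 9: not relevant
Position 10: relevant, P@10 = 5/10 = 1/2
Position 11: not relevant
Sum of P@k = 1 + 1/2 + 3/5 + 4/7 + 1/2 = 111/35
AP = 111/35 / 5 = 111/175

111/175


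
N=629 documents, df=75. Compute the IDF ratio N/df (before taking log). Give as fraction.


IDF ratio = N / df
= 629 / 75
= 629/75

629/75


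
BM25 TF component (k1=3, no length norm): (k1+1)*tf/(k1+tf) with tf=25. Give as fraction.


BM25 TF component = (k1+1)*tf / (k1+tf)
k1 = 3, tf = 25
Numerator = (3+1)*25 = 100
Denominator = 3 + 25 = 28
= 100/28 = 25/7

25/7


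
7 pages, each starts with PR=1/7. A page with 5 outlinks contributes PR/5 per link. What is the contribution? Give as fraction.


Initial PR = 1/7 = 1/7
Outlinks = 5
Contribution per link = PR / outlinks
= 1/7 / 5
= 1/35

1/35


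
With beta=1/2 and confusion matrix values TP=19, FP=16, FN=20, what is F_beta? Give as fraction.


P = TP/(TP+FP) = 19/35 = 19/35
R = TP/(TP+FN) = 19/39 = 19/39
beta^2 = 1/2^2 = 1/4
(1 + beta^2) = 5/4
Numerator = (1+beta^2)*P*R = 361/1092
Denominator = beta^2*P + R = 19/140 + 19/39 = 3401/5460
F_beta = 95/179

95/179


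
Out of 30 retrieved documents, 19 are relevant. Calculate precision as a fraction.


Precision = relevant_retrieved / total_retrieved
= 19 / 30
= 19 / (19 + 11)
= 19/30

19/30


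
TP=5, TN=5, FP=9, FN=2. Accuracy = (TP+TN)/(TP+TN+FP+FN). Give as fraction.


Accuracy = (TP + TN) / (TP + TN + FP + FN)
TP + TN = 5 + 5 = 10
Total = 5 + 5 + 9 + 2 = 21
Accuracy = 10 / 21 = 10/21

10/21


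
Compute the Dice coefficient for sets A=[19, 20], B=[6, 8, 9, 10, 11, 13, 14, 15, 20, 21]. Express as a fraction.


A intersect B = [20]
|A intersect B| = 1
|A| = 2, |B| = 10
Dice = 2*1 / (2+10)
= 2 / 12 = 1/6

1/6


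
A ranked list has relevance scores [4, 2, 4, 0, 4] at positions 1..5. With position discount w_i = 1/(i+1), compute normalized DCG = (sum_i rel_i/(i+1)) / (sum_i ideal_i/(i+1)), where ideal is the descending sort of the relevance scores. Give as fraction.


Position discount weights w_i = 1/(i+1) for i=1..5:
Weights = [1/2, 1/3, 1/4, 1/5, 1/6]
Actual relevance: [4, 2, 4, 0, 4]
DCG = 4/2 + 2/3 + 4/4 + 0/5 + 4/6 = 13/3
Ideal relevance (sorted desc): [4, 4, 4, 2, 0]
Ideal DCG = 4/2 + 4/3 + 4/4 + 2/5 + 0/6 = 71/15
nDCG = DCG / ideal_DCG = 13/3 / 71/15 = 65/71

65/71


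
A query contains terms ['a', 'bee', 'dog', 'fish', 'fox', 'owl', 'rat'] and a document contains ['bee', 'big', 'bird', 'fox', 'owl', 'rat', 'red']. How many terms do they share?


Query terms: ['a', 'bee', 'dog', 'fish', 'fox', 'owl', 'rat']
Document terms: ['bee', 'big', 'bird', 'fox', 'owl', 'rat', 'red']
Common terms: ['bee', 'fox', 'owl', 'rat']
Overlap count = 4

4


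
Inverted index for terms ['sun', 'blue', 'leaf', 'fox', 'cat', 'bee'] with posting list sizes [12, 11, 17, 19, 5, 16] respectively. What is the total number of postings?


Summing posting list sizes:
'sun': 12 postings
'blue': 11 postings
'leaf': 17 postings
'fox': 19 postings
'cat': 5 postings
'bee': 16 postings
Total = 12 + 11 + 17 + 19 + 5 + 16 = 80

80


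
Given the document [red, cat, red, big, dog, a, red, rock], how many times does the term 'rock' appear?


Document has 8 words
Scanning for 'rock':
Found at positions: [7]
Count = 1

1


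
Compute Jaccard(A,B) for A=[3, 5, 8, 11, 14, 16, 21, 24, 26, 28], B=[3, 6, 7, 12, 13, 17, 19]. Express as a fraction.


A intersect B = [3]
|A intersect B| = 1
A union B = [3, 5, 6, 7, 8, 11, 12, 13, 14, 16, 17, 19, 21, 24, 26, 28]
|A union B| = 16
Jaccard = 1/16 = 1/16

1/16


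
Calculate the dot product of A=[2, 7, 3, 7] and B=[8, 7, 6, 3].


Dot product = sum of element-wise products
A[0]*B[0] = 2*8 = 16
A[1]*B[1] = 7*7 = 49
A[2]*B[2] = 3*6 = 18
A[3]*B[3] = 7*3 = 21
Sum = 16 + 49 + 18 + 21 = 104

104


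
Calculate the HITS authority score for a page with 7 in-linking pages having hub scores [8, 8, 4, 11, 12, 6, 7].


Authority = sum of hub scores of in-linkers
In-link 1: hub score = 8
In-link 2: hub score = 8
In-link 3: hub score = 4
In-link 4: hub score = 11
In-link 5: hub score = 12
In-link 6: hub score = 6
In-link 7: hub score = 7
Authority = 8 + 8 + 4 + 11 + 12 + 6 + 7 = 56

56


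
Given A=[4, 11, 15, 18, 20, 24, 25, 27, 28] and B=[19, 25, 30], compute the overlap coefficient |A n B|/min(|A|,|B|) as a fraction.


A intersect B = [25]
|A intersect B| = 1
min(|A|, |B|) = min(9, 3) = 3
Overlap = 1 / 3 = 1/3

1/3


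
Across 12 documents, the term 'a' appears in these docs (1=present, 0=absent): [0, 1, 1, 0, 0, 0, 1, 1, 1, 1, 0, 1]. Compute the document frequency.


Checking each document for 'a':
Doc 1: absent
Doc 2: present
Doc 3: present
Doc 4: absent
Doc 5: absent
Doc 6: absent
Doc 7: present
Doc 8: present
Doc 9: present
Doc 10: present
Doc 11: absent
Doc 12: present
df = sum of presences = 0 + 1 + 1 + 0 + 0 + 0 + 1 + 1 + 1 + 1 + 0 + 1 = 7

7


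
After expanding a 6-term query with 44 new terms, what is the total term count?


Original terms: 6
Expansion terms: 44
Total = 6 + 44 = 50

50


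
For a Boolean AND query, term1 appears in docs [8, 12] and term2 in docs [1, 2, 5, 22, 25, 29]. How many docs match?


Boolean AND: find intersection of posting lists
term1 docs: [8, 12]
term2 docs: [1, 2, 5, 22, 25, 29]
Intersection: []
|intersection| = 0

0


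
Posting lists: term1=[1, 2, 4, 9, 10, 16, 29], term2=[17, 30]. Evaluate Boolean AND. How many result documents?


Boolean AND: find intersection of posting lists
term1 docs: [1, 2, 4, 9, 10, 16, 29]
term2 docs: [17, 30]
Intersection: []
|intersection| = 0

0


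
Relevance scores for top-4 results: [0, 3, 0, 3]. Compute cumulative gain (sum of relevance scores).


Cumulative Gain = sum of relevance scores
Position 1: rel=0, running sum=0
Position 2: rel=3, running sum=3
Position 3: rel=0, running sum=3
Position 4: rel=3, running sum=6
CG = 6

6


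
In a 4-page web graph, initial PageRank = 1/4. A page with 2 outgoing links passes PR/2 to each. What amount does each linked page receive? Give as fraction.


Initial PR = 1/4 = 1/4
Outlinks = 2
Contribution per link = PR / outlinks
= 1/4 / 2
= 1/8

1/8


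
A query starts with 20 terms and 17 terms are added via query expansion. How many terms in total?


Original terms: 20
Expansion terms: 17
Total = 20 + 17 = 37

37


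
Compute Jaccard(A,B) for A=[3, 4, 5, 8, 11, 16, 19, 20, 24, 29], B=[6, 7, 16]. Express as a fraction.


A intersect B = [16]
|A intersect B| = 1
A union B = [3, 4, 5, 6, 7, 8, 11, 16, 19, 20, 24, 29]
|A union B| = 12
Jaccard = 1/12 = 1/12

1/12


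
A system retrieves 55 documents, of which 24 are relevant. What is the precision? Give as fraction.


Precision = relevant_retrieved / total_retrieved
= 24 / 55
= 24 / (24 + 31)
= 24/55

24/55


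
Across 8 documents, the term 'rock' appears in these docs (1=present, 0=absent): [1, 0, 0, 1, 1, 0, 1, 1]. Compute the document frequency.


Checking each document for 'rock':
Doc 1: present
Doc 2: absent
Doc 3: absent
Doc 4: present
Doc 5: present
Doc 6: absent
Doc 7: present
Doc 8: present
df = sum of presences = 1 + 0 + 0 + 1 + 1 + 0 + 1 + 1 = 5

5


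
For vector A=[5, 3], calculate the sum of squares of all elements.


|A|^2 = sum of squared components
A[0]^2 = 5^2 = 25
A[1]^2 = 3^2 = 9
Sum = 25 + 9 = 34

34


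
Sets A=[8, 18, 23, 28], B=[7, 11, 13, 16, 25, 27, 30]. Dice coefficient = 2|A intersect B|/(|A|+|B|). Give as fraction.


A intersect B = []
|A intersect B| = 0
|A| = 4, |B| = 7
Dice = 2*0 / (4+7)
= 0 / 11 = 0

0


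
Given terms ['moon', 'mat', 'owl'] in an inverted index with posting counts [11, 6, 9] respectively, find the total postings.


Summing posting list sizes:
'moon': 11 postings
'mat': 6 postings
'owl': 9 postings
Total = 11 + 6 + 9 = 26

26


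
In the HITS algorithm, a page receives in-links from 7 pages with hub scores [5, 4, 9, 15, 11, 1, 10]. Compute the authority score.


Authority = sum of hub scores of in-linkers
In-link 1: hub score = 5
In-link 2: hub score = 4
In-link 3: hub score = 9
In-link 4: hub score = 15
In-link 5: hub score = 11
In-link 6: hub score = 1
In-link 7: hub score = 10
Authority = 5 + 4 + 9 + 15 + 11 + 1 + 10 = 55

55


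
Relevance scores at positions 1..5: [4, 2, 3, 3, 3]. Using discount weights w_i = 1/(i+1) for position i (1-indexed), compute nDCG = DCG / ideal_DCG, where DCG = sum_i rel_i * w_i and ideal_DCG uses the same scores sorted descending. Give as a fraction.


Position discount weights w_i = 1/(i+1) for i=1..5:
Weights = [1/2, 1/3, 1/4, 1/5, 1/6]
Actual relevance: [4, 2, 3, 3, 3]
DCG = 4/2 + 2/3 + 3/4 + 3/5 + 3/6 = 271/60
Ideal relevance (sorted desc): [4, 3, 3, 3, 2]
Ideal DCG = 4/2 + 3/3 + 3/4 + 3/5 + 2/6 = 281/60
nDCG = DCG / ideal_DCG = 271/60 / 281/60 = 271/281

271/281


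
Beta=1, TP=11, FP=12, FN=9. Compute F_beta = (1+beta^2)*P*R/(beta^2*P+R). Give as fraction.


P = TP/(TP+FP) = 11/23 = 11/23
R = TP/(TP+FN) = 11/20 = 11/20
beta^2 = 1^2 = 1
(1 + beta^2) = 2
Numerator = (1+beta^2)*P*R = 121/230
Denominator = beta^2*P + R = 11/23 + 11/20 = 473/460
F_beta = 22/43

22/43


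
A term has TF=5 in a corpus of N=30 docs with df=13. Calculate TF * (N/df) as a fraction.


TF * (N/df)
= 5 * (30/13)
= 5 * 30/13
= 150/13

150/13


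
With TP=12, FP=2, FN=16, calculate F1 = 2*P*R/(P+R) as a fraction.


F1 = 2 * P * R / (P + R)
P = TP/(TP+FP) = 12/14 = 6/7
R = TP/(TP+FN) = 12/28 = 3/7
2 * P * R = 2 * 6/7 * 3/7 = 36/49
P + R = 6/7 + 3/7 = 9/7
F1 = 36/49 / 9/7 = 4/7

4/7


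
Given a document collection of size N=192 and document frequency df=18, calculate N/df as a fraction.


IDF ratio = N / df
= 192 / 18
= 32/3

32/3


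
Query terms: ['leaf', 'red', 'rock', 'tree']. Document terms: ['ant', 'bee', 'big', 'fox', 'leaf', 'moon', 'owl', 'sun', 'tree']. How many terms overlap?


Query terms: ['leaf', 'red', 'rock', 'tree']
Document terms: ['ant', 'bee', 'big', 'fox', 'leaf', 'moon', 'owl', 'sun', 'tree']
Common terms: ['leaf', 'tree']
Overlap count = 2

2


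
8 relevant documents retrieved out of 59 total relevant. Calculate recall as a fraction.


Recall = retrieved_relevant / total_relevant
= 8 / 59
= 8 / (8 + 51)
= 8/59

8/59


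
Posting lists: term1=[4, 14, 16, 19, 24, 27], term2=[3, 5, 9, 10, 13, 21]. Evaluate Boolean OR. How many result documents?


Boolean OR: find union of posting lists
term1 docs: [4, 14, 16, 19, 24, 27]
term2 docs: [3, 5, 9, 10, 13, 21]
Union: [3, 4, 5, 9, 10, 13, 14, 16, 19, 21, 24, 27]
|union| = 12

12


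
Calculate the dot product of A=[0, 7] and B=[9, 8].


Dot product = sum of element-wise products
A[0]*B[0] = 0*9 = 0
A[1]*B[1] = 7*8 = 56
Sum = 0 + 56 = 56

56


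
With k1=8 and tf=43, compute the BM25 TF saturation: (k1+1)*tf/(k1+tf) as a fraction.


BM25 TF component = (k1+1)*tf / (k1+tf)
k1 = 8, tf = 43
Numerator = (8+1)*43 = 387
Denominator = 8 + 43 = 51
= 387/51 = 129/17

129/17


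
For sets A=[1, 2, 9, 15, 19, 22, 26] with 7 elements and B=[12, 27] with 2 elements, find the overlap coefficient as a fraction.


A intersect B = []
|A intersect B| = 0
min(|A|, |B|) = min(7, 2) = 2
Overlap = 0 / 2 = 0

0


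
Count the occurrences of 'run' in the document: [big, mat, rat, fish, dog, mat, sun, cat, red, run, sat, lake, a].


Document has 13 words
Scanning for 'run':
Found at positions: [9]
Count = 1

1


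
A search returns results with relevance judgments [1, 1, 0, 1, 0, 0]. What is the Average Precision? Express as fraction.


Computing P@k for each relevant position:
Position 1: relevant, P@1 = 1/1 = 1
Position 2: relevant, P@2 = 2/2 = 1
Position 3: not relevant
Position 4: relevant, P@4 = 3/4 = 3/4
Position 5: not relevant
Position 6: not relevant
Sum of P@k = 1 + 1 + 3/4 = 11/4
AP = 11/4 / 3 = 11/12

11/12


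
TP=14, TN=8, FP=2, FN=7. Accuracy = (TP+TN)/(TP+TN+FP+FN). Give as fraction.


Accuracy = (TP + TN) / (TP + TN + FP + FN)
TP + TN = 14 + 8 = 22
Total = 14 + 8 + 2 + 7 = 31
Accuracy = 22 / 31 = 22/31

22/31


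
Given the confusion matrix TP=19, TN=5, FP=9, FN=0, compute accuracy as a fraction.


Accuracy = (TP + TN) / (TP + TN + FP + FN)
TP + TN = 19 + 5 = 24
Total = 19 + 5 + 9 + 0 = 33
Accuracy = 24 / 33 = 8/11

8/11


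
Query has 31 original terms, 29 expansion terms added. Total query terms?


Original terms: 31
Expansion terms: 29
Total = 31 + 29 = 60

60


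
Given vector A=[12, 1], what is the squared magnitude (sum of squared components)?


|A|^2 = sum of squared components
A[0]^2 = 12^2 = 144
A[1]^2 = 1^2 = 1
Sum = 144 + 1 = 145

145


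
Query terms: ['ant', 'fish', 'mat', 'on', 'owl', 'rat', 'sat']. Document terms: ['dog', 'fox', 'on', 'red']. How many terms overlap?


Query terms: ['ant', 'fish', 'mat', 'on', 'owl', 'rat', 'sat']
Document terms: ['dog', 'fox', 'on', 'red']
Common terms: ['on']
Overlap count = 1

1


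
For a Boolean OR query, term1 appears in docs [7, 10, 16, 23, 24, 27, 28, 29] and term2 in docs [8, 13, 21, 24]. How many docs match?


Boolean OR: find union of posting lists
term1 docs: [7, 10, 16, 23, 24, 27, 28, 29]
term2 docs: [8, 13, 21, 24]
Union: [7, 8, 10, 13, 16, 21, 23, 24, 27, 28, 29]
|union| = 11

11


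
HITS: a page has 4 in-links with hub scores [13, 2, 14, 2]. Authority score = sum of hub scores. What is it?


Authority = sum of hub scores of in-linkers
In-link 1: hub score = 13
In-link 2: hub score = 2
In-link 3: hub score = 14
In-link 4: hub score = 2
Authority = 13 + 2 + 14 + 2 = 31

31


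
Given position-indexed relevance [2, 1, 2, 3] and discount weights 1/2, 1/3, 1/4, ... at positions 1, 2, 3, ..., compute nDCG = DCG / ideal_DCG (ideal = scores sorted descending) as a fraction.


Position discount weights w_i = 1/(i+1) for i=1..4:
Weights = [1/2, 1/3, 1/4, 1/5]
Actual relevance: [2, 1, 2, 3]
DCG = 2/2 + 1/3 + 2/4 + 3/5 = 73/30
Ideal relevance (sorted desc): [3, 2, 2, 1]
Ideal DCG = 3/2 + 2/3 + 2/4 + 1/5 = 43/15
nDCG = DCG / ideal_DCG = 73/30 / 43/15 = 73/86

73/86


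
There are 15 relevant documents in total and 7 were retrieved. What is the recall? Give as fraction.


Recall = retrieved_relevant / total_relevant
= 7 / 15
= 7 / (7 + 8)
= 7/15

7/15


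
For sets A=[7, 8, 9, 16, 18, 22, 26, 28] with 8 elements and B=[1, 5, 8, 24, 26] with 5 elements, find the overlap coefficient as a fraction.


A intersect B = [8, 26]
|A intersect B| = 2
min(|A|, |B|) = min(8, 5) = 5
Overlap = 2 / 5 = 2/5

2/5


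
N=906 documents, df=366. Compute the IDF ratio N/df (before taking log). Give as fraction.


IDF ratio = N / df
= 906 / 366
= 151/61

151/61


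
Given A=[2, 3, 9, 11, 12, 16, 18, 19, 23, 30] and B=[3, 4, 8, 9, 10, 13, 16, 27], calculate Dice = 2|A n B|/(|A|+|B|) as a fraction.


A intersect B = [3, 9, 16]
|A intersect B| = 3
|A| = 10, |B| = 8
Dice = 2*3 / (10+8)
= 6 / 18 = 1/3

1/3


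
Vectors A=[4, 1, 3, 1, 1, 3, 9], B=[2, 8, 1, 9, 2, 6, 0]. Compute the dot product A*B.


Dot product = sum of element-wise products
A[0]*B[0] = 4*2 = 8
A[1]*B[1] = 1*8 = 8
A[2]*B[2] = 3*1 = 3
A[3]*B[3] = 1*9 = 9
A[4]*B[4] = 1*2 = 2
A[5]*B[5] = 3*6 = 18
A[6]*B[6] = 9*0 = 0
Sum = 8 + 8 + 3 + 9 + 2 + 18 + 0 = 48

48


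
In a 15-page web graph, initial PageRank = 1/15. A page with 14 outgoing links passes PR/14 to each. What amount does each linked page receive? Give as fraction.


Initial PR = 1/15 = 1/15
Outlinks = 14
Contribution per link = PR / outlinks
= 1/15 / 14
= 1/210

1/210


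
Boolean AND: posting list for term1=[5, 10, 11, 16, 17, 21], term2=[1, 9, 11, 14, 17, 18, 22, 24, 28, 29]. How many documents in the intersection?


Boolean AND: find intersection of posting lists
term1 docs: [5, 10, 11, 16, 17, 21]
term2 docs: [1, 9, 11, 14, 17, 18, 22, 24, 28, 29]
Intersection: [11, 17]
|intersection| = 2

2


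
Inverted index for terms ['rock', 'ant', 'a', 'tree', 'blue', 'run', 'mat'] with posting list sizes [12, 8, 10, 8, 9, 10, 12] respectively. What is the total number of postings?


Summing posting list sizes:
'rock': 12 postings
'ant': 8 postings
'a': 10 postings
'tree': 8 postings
'blue': 9 postings
'run': 10 postings
'mat': 12 postings
Total = 12 + 8 + 10 + 8 + 9 + 10 + 12 = 69

69


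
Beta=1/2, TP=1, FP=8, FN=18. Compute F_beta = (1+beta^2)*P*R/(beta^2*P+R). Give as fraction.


P = TP/(TP+FP) = 1/9 = 1/9
R = TP/(TP+FN) = 1/19 = 1/19
beta^2 = 1/2^2 = 1/4
(1 + beta^2) = 5/4
Numerator = (1+beta^2)*P*R = 5/684
Denominator = beta^2*P + R = 1/36 + 1/19 = 55/684
F_beta = 1/11

1/11


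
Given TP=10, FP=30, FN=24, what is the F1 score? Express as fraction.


F1 = 2 * P * R / (P + R)
P = TP/(TP+FP) = 10/40 = 1/4
R = TP/(TP+FN) = 10/34 = 5/17
2 * P * R = 2 * 1/4 * 5/17 = 5/34
P + R = 1/4 + 5/17 = 37/68
F1 = 5/34 / 37/68 = 10/37

10/37


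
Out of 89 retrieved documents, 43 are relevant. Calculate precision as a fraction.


Precision = relevant_retrieved / total_retrieved
= 43 / 89
= 43 / (43 + 46)
= 43/89

43/89


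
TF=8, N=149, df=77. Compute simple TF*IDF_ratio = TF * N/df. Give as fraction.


TF * (N/df)
= 8 * (149/77)
= 8 * 149/77
= 1192/77

1192/77


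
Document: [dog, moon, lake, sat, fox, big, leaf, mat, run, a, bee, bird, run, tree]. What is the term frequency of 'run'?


Document has 14 words
Scanning for 'run':
Found at positions: [8, 12]
Count = 2

2


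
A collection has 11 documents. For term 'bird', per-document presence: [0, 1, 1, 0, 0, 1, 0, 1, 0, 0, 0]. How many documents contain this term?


Checking each document for 'bird':
Doc 1: absent
Doc 2: present
Doc 3: present
Doc 4: absent
Doc 5: absent
Doc 6: present
Doc 7: absent
Doc 8: present
Doc 9: absent
Doc 10: absent
Doc 11: absent
df = sum of presences = 0 + 1 + 1 + 0 + 0 + 1 + 0 + 1 + 0 + 0 + 0 = 4

4


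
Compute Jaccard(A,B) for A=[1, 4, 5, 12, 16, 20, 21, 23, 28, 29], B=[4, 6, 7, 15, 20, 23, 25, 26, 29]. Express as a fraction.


A intersect B = [4, 20, 23, 29]
|A intersect B| = 4
A union B = [1, 4, 5, 6, 7, 12, 15, 16, 20, 21, 23, 25, 26, 28, 29]
|A union B| = 15
Jaccard = 4/15 = 4/15

4/15


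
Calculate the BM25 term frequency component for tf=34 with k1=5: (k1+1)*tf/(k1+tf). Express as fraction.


BM25 TF component = (k1+1)*tf / (k1+tf)
k1 = 5, tf = 34
Numerator = (5+1)*34 = 204
Denominator = 5 + 34 = 39
= 204/39 = 68/13

68/13


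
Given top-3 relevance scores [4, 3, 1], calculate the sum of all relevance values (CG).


Cumulative Gain = sum of relevance scores
Position 1: rel=4, running sum=4
Position 2: rel=3, running sum=7
Position 3: rel=1, running sum=8
CG = 8

8


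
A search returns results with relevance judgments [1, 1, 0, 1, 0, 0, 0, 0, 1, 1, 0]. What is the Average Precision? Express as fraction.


Computing P@k for each relevant position:
Position 1: relevant, P@1 = 1/1 = 1
Position 2: relevant, P@2 = 2/2 = 1
Position 3: not relevant
Position 4: relevant, P@4 = 3/4 = 3/4
Position 5: not relevant
Position 6: not relevant
Position 7: not relevant
Position 8: not relevant
Position 9: relevant, P@9 = 4/9 = 4/9
Position 10: relevant, P@10 = 5/10 = 1/2
Position 11: not relevant
Sum of P@k = 1 + 1 + 3/4 + 4/9 + 1/2 = 133/36
AP = 133/36 / 5 = 133/180

133/180


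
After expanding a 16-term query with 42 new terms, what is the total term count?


Original terms: 16
Expansion terms: 42
Total = 16 + 42 = 58

58


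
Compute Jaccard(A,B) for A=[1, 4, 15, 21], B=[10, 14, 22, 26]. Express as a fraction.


A intersect B = []
|A intersect B| = 0
A union B = [1, 4, 10, 14, 15, 21, 22, 26]
|A union B| = 8
Jaccard = 0/8 = 0

0


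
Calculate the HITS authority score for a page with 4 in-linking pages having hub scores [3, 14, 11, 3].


Authority = sum of hub scores of in-linkers
In-link 1: hub score = 3
In-link 2: hub score = 14
In-link 3: hub score = 11
In-link 4: hub score = 3
Authority = 3 + 14 + 11 + 3 = 31

31


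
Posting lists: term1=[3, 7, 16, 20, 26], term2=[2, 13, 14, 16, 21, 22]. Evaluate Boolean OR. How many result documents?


Boolean OR: find union of posting lists
term1 docs: [3, 7, 16, 20, 26]
term2 docs: [2, 13, 14, 16, 21, 22]
Union: [2, 3, 7, 13, 14, 16, 20, 21, 22, 26]
|union| = 10

10


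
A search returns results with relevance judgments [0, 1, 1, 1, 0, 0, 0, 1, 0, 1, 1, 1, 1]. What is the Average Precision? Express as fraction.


Computing P@k for each relevant position:
Position 1: not relevant
Position 2: relevant, P@2 = 1/2 = 1/2
Position 3: relevant, P@3 = 2/3 = 2/3
Position 4: relevant, P@4 = 3/4 = 3/4
Position 5: not relevant
Position 6: not relevant
Position 7: not relevant
Position 8: relevant, P@8 = 4/8 = 1/2
Position 9: not relevant
Position 10: relevant, P@10 = 5/10 = 1/2
Position 11: relevant, P@11 = 6/11 = 6/11
Position 12: relevant, P@12 = 7/12 = 7/12
Position 13: relevant, P@13 = 8/13 = 8/13
Sum of P@k = 1/2 + 2/3 + 3/4 + 1/2 + 1/2 + 6/11 + 7/12 + 8/13 = 1333/286
AP = 1333/286 / 8 = 1333/2288

1333/2288


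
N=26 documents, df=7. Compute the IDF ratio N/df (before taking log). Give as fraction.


IDF ratio = N / df
= 26 / 7
= 26/7

26/7


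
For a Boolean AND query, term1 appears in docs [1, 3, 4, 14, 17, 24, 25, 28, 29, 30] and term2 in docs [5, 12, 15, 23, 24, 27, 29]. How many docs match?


Boolean AND: find intersection of posting lists
term1 docs: [1, 3, 4, 14, 17, 24, 25, 28, 29, 30]
term2 docs: [5, 12, 15, 23, 24, 27, 29]
Intersection: [24, 29]
|intersection| = 2

2


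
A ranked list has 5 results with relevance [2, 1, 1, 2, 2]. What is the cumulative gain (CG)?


Cumulative Gain = sum of relevance scores
Position 1: rel=2, running sum=2
Position 2: rel=1, running sum=3
Position 3: rel=1, running sum=4
Position 4: rel=2, running sum=6
Position 5: rel=2, running sum=8
CG = 8

8


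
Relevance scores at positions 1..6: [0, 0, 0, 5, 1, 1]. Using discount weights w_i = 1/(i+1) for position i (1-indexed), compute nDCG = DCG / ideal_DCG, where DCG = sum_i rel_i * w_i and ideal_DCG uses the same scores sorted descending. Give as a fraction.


Position discount weights w_i = 1/(i+1) for i=1..6:
Weights = [1/2, 1/3, 1/4, 1/5, 1/6, 1/7]
Actual relevance: [0, 0, 0, 5, 1, 1]
DCG = 0/2 + 0/3 + 0/4 + 5/5 + 1/6 + 1/7 = 55/42
Ideal relevance (sorted desc): [5, 1, 1, 0, 0, 0]
Ideal DCG = 5/2 + 1/3 + 1/4 + 0/5 + 0/6 + 0/7 = 37/12
nDCG = DCG / ideal_DCG = 55/42 / 37/12 = 110/259

110/259


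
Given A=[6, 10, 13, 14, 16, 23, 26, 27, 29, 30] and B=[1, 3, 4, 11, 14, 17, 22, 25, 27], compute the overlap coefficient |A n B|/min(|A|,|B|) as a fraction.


A intersect B = [14, 27]
|A intersect B| = 2
min(|A|, |B|) = min(10, 9) = 9
Overlap = 2 / 9 = 2/9

2/9


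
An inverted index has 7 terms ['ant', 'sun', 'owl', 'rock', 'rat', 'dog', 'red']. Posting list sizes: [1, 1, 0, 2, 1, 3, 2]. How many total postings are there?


Summing posting list sizes:
'ant': 1 postings
'sun': 1 postings
'owl': 0 postings
'rock': 2 postings
'rat': 1 postings
'dog': 3 postings
'red': 2 postings
Total = 1 + 1 + 0 + 2 + 1 + 3 + 2 = 10

10


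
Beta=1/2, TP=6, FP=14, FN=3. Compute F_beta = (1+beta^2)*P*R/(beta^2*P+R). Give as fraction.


P = TP/(TP+FP) = 6/20 = 3/10
R = TP/(TP+FN) = 6/9 = 2/3
beta^2 = 1/2^2 = 1/4
(1 + beta^2) = 5/4
Numerator = (1+beta^2)*P*R = 1/4
Denominator = beta^2*P + R = 3/40 + 2/3 = 89/120
F_beta = 30/89

30/89


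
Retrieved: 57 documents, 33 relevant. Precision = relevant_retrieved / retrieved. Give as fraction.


Precision = relevant_retrieved / total_retrieved
= 33 / 57
= 33 / (33 + 24)
= 11/19

11/19


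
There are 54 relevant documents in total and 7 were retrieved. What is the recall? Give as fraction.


Recall = retrieved_relevant / total_relevant
= 7 / 54
= 7 / (7 + 47)
= 7/54

7/54


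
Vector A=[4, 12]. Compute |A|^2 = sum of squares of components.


|A|^2 = sum of squared components
A[0]^2 = 4^2 = 16
A[1]^2 = 12^2 = 144
Sum = 16 + 144 = 160

160


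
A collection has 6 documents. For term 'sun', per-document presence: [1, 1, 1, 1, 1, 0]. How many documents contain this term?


Checking each document for 'sun':
Doc 1: present
Doc 2: present
Doc 3: present
Doc 4: present
Doc 5: present
Doc 6: absent
df = sum of presences = 1 + 1 + 1 + 1 + 1 + 0 = 5

5


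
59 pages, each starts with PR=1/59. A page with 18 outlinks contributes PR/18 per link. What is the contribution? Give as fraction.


Initial PR = 1/59 = 1/59
Outlinks = 18
Contribution per link = PR / outlinks
= 1/59 / 18
= 1/1062

1/1062


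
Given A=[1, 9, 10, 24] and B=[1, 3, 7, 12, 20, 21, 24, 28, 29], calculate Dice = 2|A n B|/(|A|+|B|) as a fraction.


A intersect B = [1, 24]
|A intersect B| = 2
|A| = 4, |B| = 9
Dice = 2*2 / (4+9)
= 4 / 13 = 4/13

4/13


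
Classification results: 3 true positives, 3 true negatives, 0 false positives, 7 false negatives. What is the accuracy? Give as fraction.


Accuracy = (TP + TN) / (TP + TN + FP + FN)
TP + TN = 3 + 3 = 6
Total = 3 + 3 + 0 + 7 = 13
Accuracy = 6 / 13 = 6/13

6/13


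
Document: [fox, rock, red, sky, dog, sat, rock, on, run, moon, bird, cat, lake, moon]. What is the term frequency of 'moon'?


Document has 14 words
Scanning for 'moon':
Found at positions: [9, 13]
Count = 2

2


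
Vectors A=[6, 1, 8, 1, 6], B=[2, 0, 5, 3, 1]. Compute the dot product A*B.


Dot product = sum of element-wise products
A[0]*B[0] = 6*2 = 12
A[1]*B[1] = 1*0 = 0
A[2]*B[2] = 8*5 = 40
A[3]*B[3] = 1*3 = 3
A[4]*B[4] = 6*1 = 6
Sum = 12 + 0 + 40 + 3 + 6 = 61

61


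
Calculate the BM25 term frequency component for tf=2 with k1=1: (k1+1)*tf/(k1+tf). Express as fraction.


BM25 TF component = (k1+1)*tf / (k1+tf)
k1 = 1, tf = 2
Numerator = (1+1)*2 = 4
Denominator = 1 + 2 = 3
= 4/3 = 4/3

4/3


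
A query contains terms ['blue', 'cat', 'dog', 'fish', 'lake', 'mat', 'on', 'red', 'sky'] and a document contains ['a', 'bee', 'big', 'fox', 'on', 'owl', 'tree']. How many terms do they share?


Query terms: ['blue', 'cat', 'dog', 'fish', 'lake', 'mat', 'on', 'red', 'sky']
Document terms: ['a', 'bee', 'big', 'fox', 'on', 'owl', 'tree']
Common terms: ['on']
Overlap count = 1

1


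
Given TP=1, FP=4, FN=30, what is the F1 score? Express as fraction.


F1 = 2 * P * R / (P + R)
P = TP/(TP+FP) = 1/5 = 1/5
R = TP/(TP+FN) = 1/31 = 1/31
2 * P * R = 2 * 1/5 * 1/31 = 2/155
P + R = 1/5 + 1/31 = 36/155
F1 = 2/155 / 36/155 = 1/18

1/18


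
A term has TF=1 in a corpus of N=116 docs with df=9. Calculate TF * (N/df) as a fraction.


TF * (N/df)
= 1 * (116/9)
= 1 * 116/9
= 116/9

116/9


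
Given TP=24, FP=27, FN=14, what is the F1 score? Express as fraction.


F1 = 2 * P * R / (P + R)
P = TP/(TP+FP) = 24/51 = 8/17
R = TP/(TP+FN) = 24/38 = 12/19
2 * P * R = 2 * 8/17 * 12/19 = 192/323
P + R = 8/17 + 12/19 = 356/323
F1 = 192/323 / 356/323 = 48/89

48/89


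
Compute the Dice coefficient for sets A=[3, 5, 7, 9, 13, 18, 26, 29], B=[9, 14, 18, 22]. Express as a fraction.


A intersect B = [9, 18]
|A intersect B| = 2
|A| = 8, |B| = 4
Dice = 2*2 / (8+4)
= 4 / 12 = 1/3

1/3


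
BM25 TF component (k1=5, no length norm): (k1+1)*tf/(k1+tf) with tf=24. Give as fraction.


BM25 TF component = (k1+1)*tf / (k1+tf)
k1 = 5, tf = 24
Numerator = (5+1)*24 = 144
Denominator = 5 + 24 = 29
= 144/29 = 144/29

144/29


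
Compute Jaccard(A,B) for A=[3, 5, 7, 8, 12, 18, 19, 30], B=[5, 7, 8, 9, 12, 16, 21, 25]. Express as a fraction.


A intersect B = [5, 7, 8, 12]
|A intersect B| = 4
A union B = [3, 5, 7, 8, 9, 12, 16, 18, 19, 21, 25, 30]
|A union B| = 12
Jaccard = 4/12 = 1/3

1/3


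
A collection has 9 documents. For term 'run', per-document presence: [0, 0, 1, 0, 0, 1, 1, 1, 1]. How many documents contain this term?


Checking each document for 'run':
Doc 1: absent
Doc 2: absent
Doc 3: present
Doc 4: absent
Doc 5: absent
Doc 6: present
Doc 7: present
Doc 8: present
Doc 9: present
df = sum of presences = 0 + 0 + 1 + 0 + 0 + 1 + 1 + 1 + 1 = 5

5


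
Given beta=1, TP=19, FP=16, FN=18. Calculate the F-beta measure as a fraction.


P = TP/(TP+FP) = 19/35 = 19/35
R = TP/(TP+FN) = 19/37 = 19/37
beta^2 = 1^2 = 1
(1 + beta^2) = 2
Numerator = (1+beta^2)*P*R = 722/1295
Denominator = beta^2*P + R = 19/35 + 19/37 = 1368/1295
F_beta = 19/36

19/36


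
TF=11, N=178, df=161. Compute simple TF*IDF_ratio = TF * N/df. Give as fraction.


TF * (N/df)
= 11 * (178/161)
= 11 * 178/161
= 1958/161

1958/161


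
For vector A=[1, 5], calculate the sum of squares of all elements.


|A|^2 = sum of squared components
A[0]^2 = 1^2 = 1
A[1]^2 = 5^2 = 25
Sum = 1 + 25 = 26

26


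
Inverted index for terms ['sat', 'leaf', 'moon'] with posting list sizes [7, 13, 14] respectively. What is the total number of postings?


Summing posting list sizes:
'sat': 7 postings
'leaf': 13 postings
'moon': 14 postings
Total = 7 + 13 + 14 = 34

34


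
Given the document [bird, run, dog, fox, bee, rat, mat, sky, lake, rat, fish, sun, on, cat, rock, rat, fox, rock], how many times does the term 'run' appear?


Document has 18 words
Scanning for 'run':
Found at positions: [1]
Count = 1

1


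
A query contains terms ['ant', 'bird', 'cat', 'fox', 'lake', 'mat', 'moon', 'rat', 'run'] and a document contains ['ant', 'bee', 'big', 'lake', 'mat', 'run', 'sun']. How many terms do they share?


Query terms: ['ant', 'bird', 'cat', 'fox', 'lake', 'mat', 'moon', 'rat', 'run']
Document terms: ['ant', 'bee', 'big', 'lake', 'mat', 'run', 'sun']
Common terms: ['ant', 'lake', 'mat', 'run']
Overlap count = 4

4


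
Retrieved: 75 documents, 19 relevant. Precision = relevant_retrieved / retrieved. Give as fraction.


Precision = relevant_retrieved / total_retrieved
= 19 / 75
= 19 / (19 + 56)
= 19/75

19/75


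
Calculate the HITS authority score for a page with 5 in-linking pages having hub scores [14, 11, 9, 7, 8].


Authority = sum of hub scores of in-linkers
In-link 1: hub score = 14
In-link 2: hub score = 11
In-link 3: hub score = 9
In-link 4: hub score = 7
In-link 5: hub score = 8
Authority = 14 + 11 + 9 + 7 + 8 = 49

49


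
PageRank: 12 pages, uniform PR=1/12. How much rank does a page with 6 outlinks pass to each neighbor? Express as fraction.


Initial PR = 1/12 = 1/12
Outlinks = 6
Contribution per link = PR / outlinks
= 1/12 / 6
= 1/72

1/72


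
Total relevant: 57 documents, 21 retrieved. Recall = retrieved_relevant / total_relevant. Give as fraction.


Recall = retrieved_relevant / total_relevant
= 21 / 57
= 21 / (21 + 36)
= 7/19

7/19


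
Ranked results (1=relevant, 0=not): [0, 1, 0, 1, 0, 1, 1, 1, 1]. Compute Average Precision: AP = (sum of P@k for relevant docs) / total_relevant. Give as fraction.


Computing P@k for each relevant position:
Position 1: not relevant
Position 2: relevant, P@2 = 1/2 = 1/2
Position 3: not relevant
Position 4: relevant, P@4 = 2/4 = 1/2
Position 5: not relevant
Position 6: relevant, P@6 = 3/6 = 1/2
Position 7: relevant, P@7 = 4/7 = 4/7
Position 8: relevant, P@8 = 5/8 = 5/8
Position 9: relevant, P@9 = 6/9 = 2/3
Sum of P@k = 1/2 + 1/2 + 1/2 + 4/7 + 5/8 + 2/3 = 565/168
AP = 565/168 / 6 = 565/1008

565/1008


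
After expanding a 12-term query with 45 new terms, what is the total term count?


Original terms: 12
Expansion terms: 45
Total = 12 + 45 = 57

57


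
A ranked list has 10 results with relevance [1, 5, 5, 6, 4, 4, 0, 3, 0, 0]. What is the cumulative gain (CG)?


Cumulative Gain = sum of relevance scores
Position 1: rel=1, running sum=1
Position 2: rel=5, running sum=6
Position 3: rel=5, running sum=11
Position 4: rel=6, running sum=17
Position 5: rel=4, running sum=21
Position 6: rel=4, running sum=25
Position 7: rel=0, running sum=25
Position 8: rel=3, running sum=28
Position 9: rel=0, running sum=28
Position 10: rel=0, running sum=28
CG = 28

28


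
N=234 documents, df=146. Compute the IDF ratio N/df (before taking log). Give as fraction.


IDF ratio = N / df
= 234 / 146
= 117/73

117/73


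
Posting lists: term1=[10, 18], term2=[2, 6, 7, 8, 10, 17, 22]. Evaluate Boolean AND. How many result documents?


Boolean AND: find intersection of posting lists
term1 docs: [10, 18]
term2 docs: [2, 6, 7, 8, 10, 17, 22]
Intersection: [10]
|intersection| = 1

1


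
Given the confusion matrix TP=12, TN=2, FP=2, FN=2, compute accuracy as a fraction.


Accuracy = (TP + TN) / (TP + TN + FP + FN)
TP + TN = 12 + 2 = 14
Total = 12 + 2 + 2 + 2 = 18
Accuracy = 14 / 18 = 7/9

7/9


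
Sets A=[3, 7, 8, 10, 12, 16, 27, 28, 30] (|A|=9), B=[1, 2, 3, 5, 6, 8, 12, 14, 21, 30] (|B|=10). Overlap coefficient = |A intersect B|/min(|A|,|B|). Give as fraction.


A intersect B = [3, 8, 12, 30]
|A intersect B| = 4
min(|A|, |B|) = min(9, 10) = 9
Overlap = 4 / 9 = 4/9

4/9


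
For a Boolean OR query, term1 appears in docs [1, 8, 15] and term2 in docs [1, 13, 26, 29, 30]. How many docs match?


Boolean OR: find union of posting lists
term1 docs: [1, 8, 15]
term2 docs: [1, 13, 26, 29, 30]
Union: [1, 8, 13, 15, 26, 29, 30]
|union| = 7

7


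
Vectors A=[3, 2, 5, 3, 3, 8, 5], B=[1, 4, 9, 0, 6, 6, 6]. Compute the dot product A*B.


Dot product = sum of element-wise products
A[0]*B[0] = 3*1 = 3
A[1]*B[1] = 2*4 = 8
A[2]*B[2] = 5*9 = 45
A[3]*B[3] = 3*0 = 0
A[4]*B[4] = 3*6 = 18
A[5]*B[5] = 8*6 = 48
A[6]*B[6] = 5*6 = 30
Sum = 3 + 8 + 45 + 0 + 18 + 48 + 30 = 152

152


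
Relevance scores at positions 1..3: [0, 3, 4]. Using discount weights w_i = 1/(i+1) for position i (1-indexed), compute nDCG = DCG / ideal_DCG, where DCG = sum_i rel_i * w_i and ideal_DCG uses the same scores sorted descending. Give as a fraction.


Position discount weights w_i = 1/(i+1) for i=1..3:
Weights = [1/2, 1/3, 1/4]
Actual relevance: [0, 3, 4]
DCG = 0/2 + 3/3 + 4/4 = 2
Ideal relevance (sorted desc): [4, 3, 0]
Ideal DCG = 4/2 + 3/3 + 0/4 = 3
nDCG = DCG / ideal_DCG = 2 / 3 = 2/3

2/3


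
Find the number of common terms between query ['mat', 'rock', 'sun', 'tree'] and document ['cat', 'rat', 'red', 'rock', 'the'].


Query terms: ['mat', 'rock', 'sun', 'tree']
Document terms: ['cat', 'rat', 'red', 'rock', 'the']
Common terms: ['rock']
Overlap count = 1

1


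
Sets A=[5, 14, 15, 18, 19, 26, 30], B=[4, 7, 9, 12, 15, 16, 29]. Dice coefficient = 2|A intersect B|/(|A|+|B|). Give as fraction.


A intersect B = [15]
|A intersect B| = 1
|A| = 7, |B| = 7
Dice = 2*1 / (7+7)
= 2 / 14 = 1/7

1/7


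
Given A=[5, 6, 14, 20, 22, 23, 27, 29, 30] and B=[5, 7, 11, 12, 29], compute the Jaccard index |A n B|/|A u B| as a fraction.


A intersect B = [5, 29]
|A intersect B| = 2
A union B = [5, 6, 7, 11, 12, 14, 20, 22, 23, 27, 29, 30]
|A union B| = 12
Jaccard = 2/12 = 1/6

1/6


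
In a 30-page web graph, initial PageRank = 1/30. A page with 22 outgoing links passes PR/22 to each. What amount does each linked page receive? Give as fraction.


Initial PR = 1/30 = 1/30
Outlinks = 22
Contribution per link = PR / outlinks
= 1/30 / 22
= 1/660

1/660


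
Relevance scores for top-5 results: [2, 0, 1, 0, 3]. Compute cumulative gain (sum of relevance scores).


Cumulative Gain = sum of relevance scores
Position 1: rel=2, running sum=2
Position 2: rel=0, running sum=2
Position 3: rel=1, running sum=3
Position 4: rel=0, running sum=3
Position 5: rel=3, running sum=6
CG = 6

6
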